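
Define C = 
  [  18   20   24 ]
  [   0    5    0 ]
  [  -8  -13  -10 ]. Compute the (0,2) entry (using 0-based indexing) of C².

Characteristic polynomial: r^3 - 13r^2 + 52r - 60 = (r - 6)(r - 5)(r - 2), so the eigenvalues are 2, 5, 6.
r=2: eigenvector (-3, 0, 2).
r=6: eigenvector (-2, 0, 1).
r=5: eigenvector (4, 1, -3).
P = [[-3, -2, 4], [0, 0, 1], [2, 1, -3]], D = diag(2, 6, 5), P⁻¹ = [[1, 2, 2], [-2, -1, -3], [0, 1, 0]].
C² = P·diag(4, 36, 25)·P⁻¹ = [[132, 148, 192], [0, 25, 0], [-64, -95, -92]].
The requested entry is 192.

192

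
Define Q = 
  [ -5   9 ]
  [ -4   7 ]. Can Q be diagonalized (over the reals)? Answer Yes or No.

No

Characteristic polynomial: p(λ) = λ^2 - 2λ + 1 = (λ - 1)^2.
λ = 1 has algebraic multiplicity 2; rank(Q − 1I) = 1, so geometric multiplicity = 1.
Geometric multiplicity < algebraic multiplicity, so Q is not diagonalizable.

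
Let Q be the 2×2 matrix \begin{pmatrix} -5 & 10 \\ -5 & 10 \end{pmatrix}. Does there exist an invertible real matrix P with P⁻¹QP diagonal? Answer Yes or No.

Characteristic polynomial: p(r) = r^2 - 5r = r(r - 5).
All 2 eigenvalues are distinct, so Q is diagonalizable.

Yes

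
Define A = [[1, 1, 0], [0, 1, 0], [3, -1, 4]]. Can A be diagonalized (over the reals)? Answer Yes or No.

No

Characteristic polynomial: p(r) = r^3 - 6r^2 + 9r - 4 = (r - 4)(r - 1)^2.
r = 1 has algebraic multiplicity 2; rank(A − 1I) = 2, so geometric multiplicity = 1.
Geometric multiplicity < algebraic multiplicity, so A is not diagonalizable.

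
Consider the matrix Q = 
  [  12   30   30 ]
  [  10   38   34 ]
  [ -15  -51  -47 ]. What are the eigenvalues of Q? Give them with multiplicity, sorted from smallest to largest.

-3, 2, 4

Characteristic polynomial: p(t) = t^3 - 3t^2 - 10t + 24 = (t - 4)(t - 2)(t + 3).
Roots (with multiplicity): -3, 2, 4.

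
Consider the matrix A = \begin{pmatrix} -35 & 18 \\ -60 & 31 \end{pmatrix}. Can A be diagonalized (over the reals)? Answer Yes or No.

Characteristic polynomial: p(t) = t^2 + 4t - 5 = (t - 1)(t + 5).
All 2 eigenvalues are distinct, so A is diagonalizable.

Yes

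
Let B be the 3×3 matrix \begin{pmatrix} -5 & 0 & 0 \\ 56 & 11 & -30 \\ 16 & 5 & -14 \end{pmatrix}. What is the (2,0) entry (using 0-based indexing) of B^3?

Characteristic polynomial: t^3 + 8t^2 + 11t - 20 = (t - 1)(t + 4)(t + 5), so the eigenvalues are -5, -4, 1.
t=-5: eigenvector (1, 4, 4).
t=-4: eigenvector (0, 2, 1).
t=1: eigenvector (0, 3, 1).
P = [[1, 0, 0], [4, 2, 3], [4, 1, 1]], D = diag(-5, -4, 1), P⁻¹ = [[1, 0, 0], [-8, -1, 3], [4, 1, -2]].
B³ = P·diag(-125, -64, 1)·P⁻¹ = [[-125, 0, 0], [536, 131, -390], [16, 65, -194]].
The requested entry is 16.

16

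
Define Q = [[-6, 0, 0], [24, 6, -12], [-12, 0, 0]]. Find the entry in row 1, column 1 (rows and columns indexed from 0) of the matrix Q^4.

1296

Characteristic polynomial: λ^3 - 36λ = λ(λ - 6)(λ + 6), so the eigenvalues are -6, 0, 6.
λ=-6: eigenvector (1, 0, 2).
λ=6: eigenvector (0, 1, 0).
λ=0: eigenvector (0, 2, 1).
P = [[1, 0, 0], [0, 1, 2], [2, 0, 1]], D = diag(-6, 6, 0), P⁻¹ = [[1, 0, 0], [4, 1, -2], [-2, 0, 1]].
Q⁴ = P·diag(1296, 1296, 0)·P⁻¹ = [[1296, 0, 0], [5184, 1296, -2592], [2592, 0, 0]].
The requested entry is 1296.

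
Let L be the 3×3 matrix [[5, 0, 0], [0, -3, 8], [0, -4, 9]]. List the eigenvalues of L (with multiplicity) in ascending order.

Characteristic polynomial: p(t) = t^3 - 11t^2 + 35t - 25 = (t - 5)^2(t - 1).
Roots (with multiplicity): 1, 5, 5.

1, 5, 5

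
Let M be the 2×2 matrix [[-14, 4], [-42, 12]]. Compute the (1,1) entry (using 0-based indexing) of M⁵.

192

Characteristic polynomial: μ^2 + 2μ = μ(μ + 2), so the eigenvalues are -2, 0.
μ=-2: eigenvector (1, 3).
μ=0: eigenvector (2, 7).
P = [[1, 2], [3, 7]], D = diag(-2, 0), P⁻¹ = [[7, -2], [-3, 1]].
M⁵ = P·diag(-32, 0)·P⁻¹ = [[-224, 64], [-672, 192]].
The requested entry is 192.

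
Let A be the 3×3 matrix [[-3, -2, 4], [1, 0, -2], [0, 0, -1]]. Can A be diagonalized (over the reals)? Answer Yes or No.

Yes

Characteristic polynomial: p(s) = s^3 + 4s^2 + 5s + 2 = (s + 1)^2(s + 2).
s = -1 has algebraic multiplicity 2; rank(A + 1I) = 1, so geometric multiplicity = 2.
Every eigenvalue has geometric = algebraic multiplicity, so A is diagonalizable.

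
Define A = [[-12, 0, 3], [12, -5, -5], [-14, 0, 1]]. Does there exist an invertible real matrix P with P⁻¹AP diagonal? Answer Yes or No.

No

Characteristic polynomial: p(λ) = λ^3 + 16λ^2 + 85λ + 150 = (λ + 5)^2(λ + 6).
λ = -5 has algebraic multiplicity 2; rank(A + 5I) = 2, so geometric multiplicity = 1.
Geometric multiplicity < algebraic multiplicity, so A is not diagonalizable.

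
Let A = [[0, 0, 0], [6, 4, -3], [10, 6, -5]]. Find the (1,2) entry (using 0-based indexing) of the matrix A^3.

-9

Characteristic polynomial: μ^3 + μ^2 - 2μ = μ(μ - 1)(μ + 2), so the eigenvalues are -2, 0, 1.
μ=0: eigenvector (1, 0, 2).
μ=-2: eigenvector (0, 1, 2).
μ=1: eigenvector (0, -1, -1).
P = [[1, 0, 0], [0, 1, -1], [2, 2, -1]], D = diag(0, -2, 1), P⁻¹ = [[1, 0, 0], [-2, -1, 1], [-2, -2, 1]].
A³ = P·diag(0, -8, 1)·P⁻¹ = [[0, 0, 0], [18, 10, -9], [34, 18, -17]].
The requested entry is -9.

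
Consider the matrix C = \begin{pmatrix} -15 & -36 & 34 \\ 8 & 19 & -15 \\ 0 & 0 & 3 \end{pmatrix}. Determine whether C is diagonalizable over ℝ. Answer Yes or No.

Characteristic polynomial: p(s) = s^3 - 7s^2 + 15s - 9 = (s - 3)^2(s - 1).
s = 3 has algebraic multiplicity 2; rank(C − 3I) = 2, so geometric multiplicity = 1.
Geometric multiplicity < algebraic multiplicity, so C is not diagonalizable.

No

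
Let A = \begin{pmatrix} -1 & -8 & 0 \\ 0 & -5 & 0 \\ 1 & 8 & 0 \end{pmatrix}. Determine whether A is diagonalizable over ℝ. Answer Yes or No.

Characteristic polynomial: p(r) = r^3 + 6r^2 + 5r = r(r + 1)(r + 5).
All 3 eigenvalues are distinct, so A is diagonalizable.

Yes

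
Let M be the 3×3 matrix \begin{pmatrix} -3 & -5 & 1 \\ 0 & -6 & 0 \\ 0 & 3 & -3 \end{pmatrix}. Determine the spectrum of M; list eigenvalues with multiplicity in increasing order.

-6, -3, -3

Characteristic polynomial: p(s) = s^3 + 12s^2 + 45s + 54 = (s + 3)^2(s + 6).
Roots (with multiplicity): -6, -3, -3.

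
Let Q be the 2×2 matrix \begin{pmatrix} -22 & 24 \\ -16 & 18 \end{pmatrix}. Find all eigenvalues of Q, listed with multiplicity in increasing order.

-6, 2

Characteristic polynomial: p(r) = r^2 + 4r - 12 = (r - 2)(r + 6).
Roots (with multiplicity): -6, 2.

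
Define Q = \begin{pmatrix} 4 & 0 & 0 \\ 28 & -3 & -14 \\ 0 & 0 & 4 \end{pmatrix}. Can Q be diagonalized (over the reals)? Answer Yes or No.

Yes

Characteristic polynomial: p(λ) = λ^3 - 5λ^2 - 8λ + 48 = (λ - 4)^2(λ + 3).
λ = 4 has algebraic multiplicity 2; rank(Q − 4I) = 1, so geometric multiplicity = 2.
Every eigenvalue has geometric = algebraic multiplicity, so Q is diagonalizable.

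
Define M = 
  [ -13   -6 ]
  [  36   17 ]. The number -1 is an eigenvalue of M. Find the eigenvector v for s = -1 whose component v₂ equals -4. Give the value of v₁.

M + 1I = [[-12, -6], [36, 18]].
Solving (M + 1I)v = 0 gives the eigenspace spanned by (2, -4).
With v₂ = -4, v = (2, -4), so v₁ = 2.

2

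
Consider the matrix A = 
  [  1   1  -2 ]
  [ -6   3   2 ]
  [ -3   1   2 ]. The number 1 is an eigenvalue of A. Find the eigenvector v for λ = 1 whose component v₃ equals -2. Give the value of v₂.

A − 1I = [[0, 1, -2], [-6, 2, 2], [-3, 1, 1]].
Solving (A − 1I)v = 0 gives the eigenspace spanned by (-2, -4, -2).
With v₃ = -2, v = (-2, -4, -2), so v₂ = -4.

-4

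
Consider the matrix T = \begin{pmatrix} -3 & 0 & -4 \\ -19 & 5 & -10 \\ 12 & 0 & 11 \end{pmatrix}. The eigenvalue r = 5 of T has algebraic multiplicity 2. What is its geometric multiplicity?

T − 5I = [[-8, 0, -4], [-19, 0, -10], [12, 0, 6]].
This matrix has rank 2, so its null space has dimension 3 − 2 = 1.

1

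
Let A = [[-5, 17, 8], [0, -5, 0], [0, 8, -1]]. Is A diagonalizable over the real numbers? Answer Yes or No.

Characteristic polynomial: p(r) = r^3 + 11r^2 + 35r + 25 = (r + 1)(r + 5)^2.
r = -5 has algebraic multiplicity 2; rank(A + 5I) = 2, so geometric multiplicity = 1.
Geometric multiplicity < algebraic multiplicity, so A is not diagonalizable.

No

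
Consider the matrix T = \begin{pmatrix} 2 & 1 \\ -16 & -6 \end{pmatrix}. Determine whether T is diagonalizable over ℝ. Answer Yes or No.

Characteristic polynomial: p(μ) = μ^2 + 4μ + 4 = (μ + 2)^2.
μ = -2 has algebraic multiplicity 2; rank(T + 2I) = 1, so geometric multiplicity = 1.
Geometric multiplicity < algebraic multiplicity, so T is not diagonalizable.

No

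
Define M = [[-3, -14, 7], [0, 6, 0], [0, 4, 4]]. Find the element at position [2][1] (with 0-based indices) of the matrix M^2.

Characteristic polynomial: r^3 - 7r^2 - 6r + 72 = (r - 6)(r - 4)(r + 3), so the eigenvalues are -3, 4, 6.
r=4: eigenvector (1, 0, 1).
r=6: eigenvector (0, 1, 2).
r=-3: eigenvector (1, 0, 0).
P = [[1, 0, 1], [0, 1, 0], [1, 2, 0]], D = diag(4, 6, -3), P⁻¹ = [[0, -2, 1], [0, 1, 0], [1, 2, -1]].
M² = P·diag(16, 36, 9)·P⁻¹ = [[9, -14, 7], [0, 36, 0], [0, 40, 16]].
The requested entry is 40.

40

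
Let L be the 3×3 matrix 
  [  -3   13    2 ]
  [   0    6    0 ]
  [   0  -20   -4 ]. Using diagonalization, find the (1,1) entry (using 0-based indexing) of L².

Characteristic polynomial: t^3 + t^2 - 30t - 72 = (t - 6)(t + 3)(t + 4), so the eigenvalues are -4, -3, 6.
t=-3: eigenvector (1, 0, 0).
t=6: eigenvector (1, 1, -2).
t=-4: eigenvector (-2, 0, 1).
P = [[1, 1, -2], [0, 1, 0], [0, -2, 1]], D = diag(-3, 6, -4), P⁻¹ = [[1, 3, 2], [0, 1, 0], [0, 2, 1]].
L² = P·diag(9, 36, 16)·P⁻¹ = [[9, -1, -14], [0, 36, 0], [0, -40, 16]].
The requested entry is 36.

36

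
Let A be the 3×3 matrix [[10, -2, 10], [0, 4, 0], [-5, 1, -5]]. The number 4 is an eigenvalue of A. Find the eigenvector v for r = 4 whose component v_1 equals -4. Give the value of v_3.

2

A − 4I = [[6, -2, 10], [0, 0, 0], [-5, 1, -9]].
Solving (A − 4I)v = 0 gives the eigenspace spanned by (-4, -2, 2).
With v_1 = -4, v = (-4, -2, 2), so v_3 = 2.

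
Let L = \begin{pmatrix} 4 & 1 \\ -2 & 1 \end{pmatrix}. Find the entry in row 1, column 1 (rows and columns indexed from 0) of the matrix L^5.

-179

Characteristic polynomial: r^2 - 5r + 6 = (r - 3)(r - 2), so the eigenvalues are 2, 3.
r=2: eigenvector (-1, 2).
r=3: eigenvector (-1, 1).
P = [[-1, -1], [2, 1]], D = diag(2, 3), P⁻¹ = [[1, 1], [-2, -1]].
L⁵ = P·diag(32, 243)·P⁻¹ = [[454, 211], [-422, -179]].
The requested entry is -179.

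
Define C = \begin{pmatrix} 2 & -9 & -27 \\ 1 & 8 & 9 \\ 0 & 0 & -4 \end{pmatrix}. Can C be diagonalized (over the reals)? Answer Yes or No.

No

Characteristic polynomial: p(r) = r^3 - 6r^2 - 15r + 100 = (r - 5)^2(r + 4).
r = 5 has algebraic multiplicity 2; rank(C − 5I) = 2, so geometric multiplicity = 1.
Geometric multiplicity < algebraic multiplicity, so C is not diagonalizable.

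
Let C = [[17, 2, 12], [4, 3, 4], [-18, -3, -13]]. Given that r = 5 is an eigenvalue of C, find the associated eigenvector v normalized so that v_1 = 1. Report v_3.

C − 5I = [[12, 2, 12], [4, -2, 4], [-18, -3, -18]].
Solving (C − 5I)v = 0 gives the eigenspace spanned by (1, 0, -1).
With v_1 = 1, v = (1, 0, -1), so v_3 = -1.

-1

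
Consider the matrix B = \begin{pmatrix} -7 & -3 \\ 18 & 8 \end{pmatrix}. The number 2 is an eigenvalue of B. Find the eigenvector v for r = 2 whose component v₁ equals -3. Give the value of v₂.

9

B − 2I = [[-9, -3], [18, 6]].
Solving (B − 2I)v = 0 gives the eigenspace spanned by (-3, 9).
With v₁ = -3, v = (-3, 9), so v₂ = 9.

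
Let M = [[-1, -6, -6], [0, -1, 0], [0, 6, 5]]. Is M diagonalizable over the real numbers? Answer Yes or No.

Characteristic polynomial: p(s) = s^3 - 3s^2 - 9s - 5 = (s - 5)(s + 1)^2.
s = -1 has algebraic multiplicity 2; rank(M + 1I) = 1, so geometric multiplicity = 2.
Every eigenvalue has geometric = algebraic multiplicity, so M is diagonalizable.

Yes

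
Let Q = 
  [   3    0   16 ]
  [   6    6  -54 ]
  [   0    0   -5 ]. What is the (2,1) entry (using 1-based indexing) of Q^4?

2430

Characteristic polynomial: λ^3 - 4λ^2 - 27λ + 90 = (λ - 6)(λ - 3)(λ + 5), so the eigenvalues are -5, 3, 6.
λ=3: eigenvector (1, -2, 0).
λ=6: eigenvector (0, 1, 0).
λ=-5: eigenvector (-2, 6, 1).
P = [[1, 0, -2], [-2, 1, 6], [0, 0, 1]], D = diag(3, 6, -5), P⁻¹ = [[1, 0, 2], [2, 1, -2], [0, 0, 1]].
Q⁴ = P·diag(81, 1296, 625)·P⁻¹ = [[81, 0, -1088], [2430, 1296, 834], [0, 0, 625]].
The requested entry is 2430.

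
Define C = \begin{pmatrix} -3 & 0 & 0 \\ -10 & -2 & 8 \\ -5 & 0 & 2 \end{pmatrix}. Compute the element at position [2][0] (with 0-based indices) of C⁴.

65

Characteristic polynomial: s^3 + 3s^2 - 4s - 12 = (s - 2)(s + 2)(s + 3), so the eigenvalues are -3, -2, 2.
s=-3: eigenvector (1, 2, 1).
s=-2: eigenvector (0, 1, 0).
s=2: eigenvector (0, 2, 1).
P = [[1, 0, 0], [2, 1, 2], [1, 0, 1]], D = diag(-3, -2, 2), P⁻¹ = [[1, 0, 0], [0, 1, -2], [-1, 0, 1]].
C⁴ = P·diag(81, 16, 16)·P⁻¹ = [[81, 0, 0], [130, 16, 0], [65, 0, 16]].
The requested entry is 65.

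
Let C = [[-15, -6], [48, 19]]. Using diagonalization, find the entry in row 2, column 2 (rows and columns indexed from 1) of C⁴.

721

Characteristic polynomial: λ^2 - 4λ + 3 = (λ - 3)(λ - 1), so the eigenvalues are 1, 3.
λ=1: eigenvector (3, -8).
λ=3: eigenvector (1, -3).
P = [[3, 1], [-8, -3]], D = diag(1, 3), P⁻¹ = [[3, 1], [-8, -3]].
C⁴ = P·diag(1, 81)·P⁻¹ = [[-639, -240], [1920, 721]].
The requested entry is 721.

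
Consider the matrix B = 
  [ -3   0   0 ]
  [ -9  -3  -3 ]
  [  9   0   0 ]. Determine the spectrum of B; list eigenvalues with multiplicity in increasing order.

-3, -3, 0

Characteristic polynomial: p(λ) = λ^3 + 6λ^2 + 9λ = λ(λ + 3)^2.
Roots (with multiplicity): -3, -3, 0.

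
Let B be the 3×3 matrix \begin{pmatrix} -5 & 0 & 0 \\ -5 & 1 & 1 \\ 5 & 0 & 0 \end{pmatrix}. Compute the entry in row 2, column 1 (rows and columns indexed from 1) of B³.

-125

Characteristic polynomial: λ^3 + 4λ^2 - 5λ = λ(λ - 1)(λ + 5), so the eigenvalues are -5, 0, 1.
λ=-5: eigenvector (1, 1, -1).
λ=1: eigenvector (0, 1, 0).
λ=0: eigenvector (0, -1, 1).
P = [[1, 0, 0], [1, 1, -1], [-1, 0, 1]], D = diag(-5, 1, 0), P⁻¹ = [[1, 0, 0], [0, 1, 1], [1, 0, 1]].
B³ = P·diag(-125, 1, 0)·P⁻¹ = [[-125, 0, 0], [-125, 1, 1], [125, 0, 0]].
The requested entry is -125.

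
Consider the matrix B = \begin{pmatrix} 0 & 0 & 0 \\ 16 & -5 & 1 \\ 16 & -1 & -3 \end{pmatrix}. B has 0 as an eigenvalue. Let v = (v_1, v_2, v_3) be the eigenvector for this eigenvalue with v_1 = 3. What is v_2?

B = [[0, 0, 0], [16, -5, 1], [16, -1, -3]].
Solving (B)v = 0 gives the eigenspace spanned by (3, 12, 12).
With v_1 = 3, v = (3, 12, 12), so v_2 = 12.

12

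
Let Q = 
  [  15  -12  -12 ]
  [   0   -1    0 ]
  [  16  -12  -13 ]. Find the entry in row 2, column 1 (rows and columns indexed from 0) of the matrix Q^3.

Characteristic polynomial: λ^3 - λ^2 - 5λ - 3 = (λ - 3)(λ + 1)^2, so the eigenvalues are -1, -1, 3.
λ=-1: eigenvector (3, 2, 2).
λ=3: eigenvector (1, 0, 1).
λ=-1: eigenvector (3, 1, 3).
P = [[3, 1, 3], [2, 0, 1], [2, 1, 3]], D = diag(-1, 3, -1), P⁻¹ = [[1, 0, -1], [4, -3, -3], [-2, 1, 2]].
Q³ = P·diag(-1, 27, -1)·P⁻¹ = [[111, -84, -84], [0, -1, 0], [112, -84, -85]].
The requested entry is -84.

-84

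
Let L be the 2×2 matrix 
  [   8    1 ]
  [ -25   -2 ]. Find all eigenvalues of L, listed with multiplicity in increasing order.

Characteristic polynomial: p(μ) = μ^2 - 6μ + 9 = (μ - 3)^2.
Roots (with multiplicity): 3, 3.

3, 3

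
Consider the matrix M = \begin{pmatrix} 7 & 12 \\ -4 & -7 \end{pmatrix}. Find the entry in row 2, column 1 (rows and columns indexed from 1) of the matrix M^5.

-4

Characteristic polynomial: r^2 - 1 = (r - 1)(r + 1), so the eigenvalues are -1, 1.
r=1: eigenvector (-2, 1).
r=-1: eigenvector (3, -2).
P = [[-2, 3], [1, -2]], D = diag(1, -1), P⁻¹ = [[-2, -3], [-1, -2]].
M⁵ = P·diag(1, -1)·P⁻¹ = [[7, 12], [-4, -7]].
The requested entry is -4.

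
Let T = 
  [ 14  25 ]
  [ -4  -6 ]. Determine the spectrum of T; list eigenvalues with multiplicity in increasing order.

4, 4

Characteristic polynomial: p(λ) = λ^2 - 8λ + 16 = (λ - 4)^2.
Roots (with multiplicity): 4, 4.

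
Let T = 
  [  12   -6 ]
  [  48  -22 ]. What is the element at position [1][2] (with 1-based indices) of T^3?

Characteristic polynomial: r^2 + 10r + 24 = (r + 4)(r + 6), so the eigenvalues are -6, -4.
r=-6: eigenvector (1, 3).
r=-4: eigenvector (-3, -8).
P = [[1, -3], [3, -8]], D = diag(-6, -4), P⁻¹ = [[-8, 3], [-3, 1]].
T³ = P·diag(-216, -64)·P⁻¹ = [[1152, -456], [3648, -1432]].
The requested entry is -456.

-456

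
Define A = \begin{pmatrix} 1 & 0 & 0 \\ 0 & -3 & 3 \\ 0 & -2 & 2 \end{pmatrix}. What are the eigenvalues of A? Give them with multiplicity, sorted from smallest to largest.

Characteristic polynomial: p(λ) = λ^3 - λ = λ(λ - 1)(λ + 1).
Roots (with multiplicity): -1, 0, 1.

-1, 0, 1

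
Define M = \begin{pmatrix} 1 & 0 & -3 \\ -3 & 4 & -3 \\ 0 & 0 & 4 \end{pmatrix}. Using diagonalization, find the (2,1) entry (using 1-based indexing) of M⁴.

-255

Characteristic polynomial: λ^3 - 9λ^2 + 24λ - 16 = (λ - 4)^2(λ - 1), so the eigenvalues are 1, 4, 4.
λ=1: eigenvector (1, 1, 0).
λ=4: eigenvector (0, 1, 0).
λ=4: eigenvector (-1, -1, 1).
P = [[1, 0, -1], [1, 1, -1], [0, 0, 1]], D = diag(1, 4, 4), P⁻¹ = [[1, 0, 1], [-1, 1, 0], [0, 0, 1]].
M⁴ = P·diag(1, 256, 256)·P⁻¹ = [[1, 0, -255], [-255, 256, -255], [0, 0, 256]].
The requested entry is -255.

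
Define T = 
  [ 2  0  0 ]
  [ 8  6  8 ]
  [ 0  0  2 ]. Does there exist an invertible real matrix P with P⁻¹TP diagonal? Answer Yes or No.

Yes

Characteristic polynomial: p(μ) = μ^3 - 10μ^2 + 28μ - 24 = (μ - 6)(μ - 2)^2.
μ = 2 has algebraic multiplicity 2; rank(T − 2I) = 1, so geometric multiplicity = 2.
Every eigenvalue has geometric = algebraic multiplicity, so T is diagonalizable.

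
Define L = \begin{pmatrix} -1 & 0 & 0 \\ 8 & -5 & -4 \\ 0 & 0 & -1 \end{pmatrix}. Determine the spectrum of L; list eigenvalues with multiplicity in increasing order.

-5, -1, -1

Characteristic polynomial: p(λ) = λ^3 + 7λ^2 + 11λ + 5 = (λ + 1)^2(λ + 5).
Roots (with multiplicity): -5, -1, -1.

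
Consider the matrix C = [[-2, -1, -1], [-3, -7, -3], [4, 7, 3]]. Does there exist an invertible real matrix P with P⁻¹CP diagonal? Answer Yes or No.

Characteristic polynomial: p(λ) = λ^3 + 6λ^2 + 9λ + 4 = (λ + 1)^2(λ + 4).
λ = -1 has algebraic multiplicity 2; rank(C + 1I) = 2, so geometric multiplicity = 1.
Geometric multiplicity < algebraic multiplicity, so C is not diagonalizable.

No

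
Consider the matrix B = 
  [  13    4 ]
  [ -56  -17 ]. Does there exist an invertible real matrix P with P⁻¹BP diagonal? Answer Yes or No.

Characteristic polynomial: p(r) = r^2 + 4r + 3 = (r + 1)(r + 3).
All 2 eigenvalues are distinct, so B is diagonalizable.

Yes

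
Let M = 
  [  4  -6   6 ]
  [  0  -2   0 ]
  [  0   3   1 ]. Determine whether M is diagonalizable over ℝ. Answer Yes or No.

Yes

Characteristic polynomial: p(r) = r^3 - 3r^2 - 6r + 8 = (r - 4)(r - 1)(r + 2).
All 3 eigenvalues are distinct, so M is diagonalizable.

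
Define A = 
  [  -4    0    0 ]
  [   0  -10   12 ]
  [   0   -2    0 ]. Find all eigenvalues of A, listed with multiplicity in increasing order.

-6, -4, -4

Characteristic polynomial: p(r) = r^3 + 14r^2 + 64r + 96 = (r + 4)^2(r + 6).
Roots (with multiplicity): -6, -4, -4.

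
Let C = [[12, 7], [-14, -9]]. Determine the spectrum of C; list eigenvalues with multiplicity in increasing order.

-2, 5

Characteristic polynomial: p(μ) = μ^2 - 3μ - 10 = (μ - 5)(μ + 2).
Roots (with multiplicity): -2, 5.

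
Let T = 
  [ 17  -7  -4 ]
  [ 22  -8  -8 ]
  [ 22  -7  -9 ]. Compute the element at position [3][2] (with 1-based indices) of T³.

-217

Characteristic polynomial: μ^3 - 31μ - 30 = (μ - 6)(μ + 1)(μ + 5), so the eigenvalues are -5, -1, 6.
μ=-5: eigenvector (1, 2, 2).
μ=6: eigenvector (1, 1, 1).
μ=-1: eigenvector (-1, -2, -1).
P = [[1, 1, -1], [2, 1, -2], [2, 1, -1]], D = diag(-5, 6, -1), P⁻¹ = [[-1, 0, 1], [2, -1, 0], [0, -1, 1]].
T³ = P·diag(-125, 216, -1)·P⁻¹ = [[557, -217, -124], [682, -218, -248], [682, -217, -249]].
The requested entry is -217.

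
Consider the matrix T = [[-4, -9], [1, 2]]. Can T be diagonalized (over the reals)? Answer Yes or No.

No

Characteristic polynomial: p(λ) = λ^2 + 2λ + 1 = (λ + 1)^2.
λ = -1 has algebraic multiplicity 2; rank(T + 1I) = 1, so geometric multiplicity = 1.
Geometric multiplicity < algebraic multiplicity, so T is not diagonalizable.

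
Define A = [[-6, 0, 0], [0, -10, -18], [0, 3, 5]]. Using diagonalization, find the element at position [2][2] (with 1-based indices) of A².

Characteristic polynomial: t^3 + 11t^2 + 34t + 24 = (t + 1)(t + 4)(t + 6), so the eigenvalues are -6, -4, -1.
t=-6: eigenvector (1, 0, 0).
t=-4: eigenvector (0, 3, -1).
t=-1: eigenvector (0, -2, 1).
P = [[1, 0, 0], [0, 3, -2], [0, -1, 1]], D = diag(-6, -4, -1), P⁻¹ = [[1, 0, 0], [0, 1, 2], [0, 1, 3]].
A² = P·diag(36, 16, 1)·P⁻¹ = [[36, 0, 0], [0, 46, 90], [0, -15, -29]].
The requested entry is 46.

46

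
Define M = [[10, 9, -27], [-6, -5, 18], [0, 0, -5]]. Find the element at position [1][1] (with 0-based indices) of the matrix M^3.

-125

Characteristic polynomial: s^3 - 21s + 20 = (s - 4)(s - 1)(s + 5), so the eigenvalues are -5, 1, 4.
s=4: eigenvector (3, -2, 0).
s=1: eigenvector (-1, 1, 0).
s=-5: eigenvector (3, -2, 1).
P = [[3, -1, 3], [-2, 1, -2], [0, 0, 1]], D = diag(4, 1, -5), P⁻¹ = [[1, 1, -1], [2, 3, 0], [0, 0, 1]].
M³ = P·diag(64, 1, -125)·P⁻¹ = [[190, 189, -567], [-126, -125, 378], [0, 0, -125]].
The requested entry is -125.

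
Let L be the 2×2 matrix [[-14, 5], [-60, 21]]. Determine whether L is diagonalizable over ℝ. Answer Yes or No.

Characteristic polynomial: p(λ) = λ^2 - 7λ + 6 = (λ - 6)(λ - 1).
All 2 eigenvalues are distinct, so L is diagonalizable.

Yes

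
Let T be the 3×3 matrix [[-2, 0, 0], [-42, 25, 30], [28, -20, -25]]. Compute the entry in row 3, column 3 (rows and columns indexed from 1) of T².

25

Characteristic polynomial: s^3 + 2s^2 - 25s - 50 = (s - 5)(s + 2)(s + 5), so the eigenvalues are -5, -2, 5.
s=-2: eigenvector (1, 6, -4).
s=5: eigenvector (0, 3, -2).
s=-5: eigenvector (0, -1, 1).
P = [[1, 0, 0], [6, 3, -1], [-4, -2, 1]], D = diag(-2, 5, -5), P⁻¹ = [[1, 0, 0], [-2, 1, 1], [0, 2, 3]].
T² = P·diag(4, 25, 25)·P⁻¹ = [[4, 0, 0], [-126, 25, 0], [84, 0, 25]].
The requested entry is 25.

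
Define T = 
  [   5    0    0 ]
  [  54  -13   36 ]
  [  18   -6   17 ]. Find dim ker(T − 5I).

T − 5I = [[0, 0, 0], [54, -18, 36], [18, -6, 12]].
This matrix has rank 1, so its null space has dimension 3 − 1 = 2.

2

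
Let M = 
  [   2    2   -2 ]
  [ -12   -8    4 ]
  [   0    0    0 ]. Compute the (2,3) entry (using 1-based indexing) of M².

Characteristic polynomial: s^3 + 6s^2 + 8s = s(s + 2)(s + 4), so the eigenvalues are -4, -2, 0.
s=-2: eigenvector (1, -2, 0).
s=-4: eigenvector (-1, 3, 0).
s=0: eigenvector (-1, 2, 1).
P = [[1, -1, -1], [-2, 3, 2], [0, 0, 1]], D = diag(-2, -4, 0), P⁻¹ = [[3, 1, 1], [2, 1, 0], [0, 0, 1]].
M² = P·diag(4, 16, 0)·P⁻¹ = [[-20, -12, 4], [72, 40, -8], [0, 0, 0]].
The requested entry is -8.

-8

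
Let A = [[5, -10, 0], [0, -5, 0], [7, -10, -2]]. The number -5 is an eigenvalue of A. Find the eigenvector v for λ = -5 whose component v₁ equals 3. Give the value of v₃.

A + 5I = [[10, -10, 0], [0, 0, 0], [7, -10, 3]].
Solving (A + 5I)v = 0 gives the eigenspace spanned by (3, 3, 3).
With v₁ = 3, v = (3, 3, 3), so v₃ = 3.

3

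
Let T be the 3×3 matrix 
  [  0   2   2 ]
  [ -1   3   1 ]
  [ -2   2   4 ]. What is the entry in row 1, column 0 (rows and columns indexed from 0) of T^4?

Characteristic polynomial: s^3 - 7s^2 + 16s - 12 = (s - 3)(s - 2)^2, so the eigenvalues are 2, 2, 3.
s=2: eigenvector (1, 1, 0).
s=3: eigenvector (2, 1, 2).
s=2: eigenvector (2, 1, 1).
P = [[1, 2, 2], [1, 1, 1], [0, 2, 1]], D = diag(2, 3, 2), P⁻¹ = [[-1, 2, 0], [-1, 1, 1], [2, -2, -1]].
T⁴ = P·diag(16, 81, 16)·P⁻¹ = [[-114, 130, 130], [-65, 81, 65], [-130, 130, 146]].
The requested entry is -65.

-65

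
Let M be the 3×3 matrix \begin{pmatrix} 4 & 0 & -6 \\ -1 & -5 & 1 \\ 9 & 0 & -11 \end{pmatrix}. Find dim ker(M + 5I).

1

M + 5I = [[9, 0, -6], [-1, 0, 1], [9, 0, -6]].
This matrix has rank 2, so its null space has dimension 3 − 2 = 1.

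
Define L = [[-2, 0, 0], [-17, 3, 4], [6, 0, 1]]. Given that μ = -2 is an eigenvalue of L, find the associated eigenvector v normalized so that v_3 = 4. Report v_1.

-2

L + 2I = [[0, 0, 0], [-17, 5, 4], [6, 0, 3]].
Solving (L + 2I)v = 0 gives the eigenspace spanned by (-2, -10, 4).
With v_3 = 4, v = (-2, -10, 4), so v_1 = -2.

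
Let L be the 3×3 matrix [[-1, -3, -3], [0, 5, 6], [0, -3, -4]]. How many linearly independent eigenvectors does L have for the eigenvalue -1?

L + 1I = [[0, -3, -3], [0, 6, 6], [0, -3, -3]].
This matrix has rank 1, so its null space has dimension 3 − 1 = 2.

2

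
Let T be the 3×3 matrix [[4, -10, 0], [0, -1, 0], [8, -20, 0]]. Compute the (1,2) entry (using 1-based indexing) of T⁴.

-510

Characteristic polynomial: μ^3 - 3μ^2 - 4μ = μ(μ - 4)(μ + 1), so the eigenvalues are -1, 0, 4.
μ=4: eigenvector (1, 0, 2).
μ=-1: eigenvector (2, 1, 4).
μ=0: eigenvector (0, 0, 1).
P = [[1, 2, 0], [0, 1, 0], [2, 4, 1]], D = diag(4, -1, 0), P⁻¹ = [[1, -2, 0], [0, 1, 0], [-2, 0, 1]].
T⁴ = P·diag(256, 1, 0)·P⁻¹ = [[256, -510, 0], [0, 1, 0], [512, -1020, 0]].
The requested entry is -510.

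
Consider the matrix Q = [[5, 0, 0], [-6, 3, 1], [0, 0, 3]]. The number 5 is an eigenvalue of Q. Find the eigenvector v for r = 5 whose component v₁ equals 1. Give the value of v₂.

-3

Q − 5I = [[0, 0, 0], [-6, -2, 1], [0, 0, -2]].
Solving (Q − 5I)v = 0 gives the eigenspace spanned by (1, -3, 0).
With v₁ = 1, v = (1, -3, 0), so v₂ = -3.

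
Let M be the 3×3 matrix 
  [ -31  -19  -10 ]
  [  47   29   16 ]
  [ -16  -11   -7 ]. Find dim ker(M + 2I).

1

M + 2I = [[-29, -19, -10], [47, 31, 16], [-16, -11, -5]].
This matrix has rank 2, so its null space has dimension 3 − 2 = 1.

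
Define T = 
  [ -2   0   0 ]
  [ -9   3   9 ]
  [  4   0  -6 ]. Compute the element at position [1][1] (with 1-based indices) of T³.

Characteristic polynomial: r^3 + 5r^2 - 12r - 36 = (r - 3)(r + 2)(r + 6), so the eigenvalues are -6, -2, 3.
r=-2: eigenvector (1, 0, 1).
r=3: eigenvector (0, 1, 0).
r=-6: eigenvector (0, -1, 1).
P = [[1, 0, 0], [0, 1, -1], [1, 0, 1]], D = diag(-2, 3, -6), P⁻¹ = [[1, 0, 0], [-1, 1, 1], [-1, 0, 1]].
T³ = P·diag(-8, 27, -216)·P⁻¹ = [[-8, 0, 0], [-243, 27, 243], [208, 0, -216]].
The requested entry is -8.

-8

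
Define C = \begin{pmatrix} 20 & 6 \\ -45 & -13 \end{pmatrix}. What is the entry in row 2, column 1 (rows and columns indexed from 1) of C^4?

-9135

Characteristic polynomial: λ^2 - 7λ + 10 = (λ - 5)(λ - 2), so the eigenvalues are 2, 5.
λ=5: eigenvector (2, -5).
λ=2: eigenvector (1, -3).
P = [[2, 1], [-5, -3]], D = diag(5, 2), P⁻¹ = [[3, 1], [-5, -2]].
C⁴ = P·diag(625, 16)·P⁻¹ = [[3670, 1218], [-9135, -3029]].
The requested entry is -9135.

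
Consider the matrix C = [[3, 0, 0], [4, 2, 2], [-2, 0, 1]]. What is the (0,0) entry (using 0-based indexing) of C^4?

81

Characteristic polynomial: r^3 - 6r^2 + 11r - 6 = (r - 3)(r - 2)(r - 1), so the eigenvalues are 1, 2, 3.
r=3: eigenvector (1, 2, -1).
r=2: eigenvector (0, 1, 0).
r=1: eigenvector (0, -2, 1).
P = [[1, 0, 0], [2, 1, -2], [-1, 0, 1]], D = diag(3, 2, 1), P⁻¹ = [[1, 0, 0], [0, 1, 2], [1, 0, 1]].
C⁴ = P·diag(81, 16, 1)·P⁻¹ = [[81, 0, 0], [160, 16, 30], [-80, 0, 1]].
The requested entry is 81.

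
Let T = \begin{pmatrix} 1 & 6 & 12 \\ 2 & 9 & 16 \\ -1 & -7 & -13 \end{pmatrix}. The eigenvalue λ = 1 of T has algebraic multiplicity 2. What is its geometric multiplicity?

1

T − 1I = [[0, 6, 12], [2, 8, 16], [-1, -7, -14]].
This matrix has rank 2, so its null space has dimension 3 − 2 = 1.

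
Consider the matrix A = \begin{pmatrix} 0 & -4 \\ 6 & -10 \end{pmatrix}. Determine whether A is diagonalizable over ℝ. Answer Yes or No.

Yes

Characteristic polynomial: p(s) = s^2 + 10s + 24 = (s + 4)(s + 6).
All 2 eigenvalues are distinct, so A is diagonalizable.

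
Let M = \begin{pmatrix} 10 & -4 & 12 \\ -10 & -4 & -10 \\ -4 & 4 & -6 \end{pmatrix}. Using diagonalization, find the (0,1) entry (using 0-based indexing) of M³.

Characteristic polynomial: s^3 - 28s - 48 = (s - 6)(s + 2)(s + 4), so the eigenvalues are -4, -2, 6.
s=-4: eigenvector (2, 1, -2).
s=6: eigenvector (2, -1, -1).
s=-2: eigenvector (-1, 0, 1).
P = [[2, 2, -1], [1, -1, 0], [-2, -1, 1]], D = diag(-4, 6, -2), P⁻¹ = [[1, 1, 1], [1, 0, 1], [3, 2, 4]].
M³ = P·diag(-64, 216, -8)·P⁻¹ = [[328, -112, 336], [-280, -64, -280], [-112, 112, -120]].
The requested entry is -112.

-112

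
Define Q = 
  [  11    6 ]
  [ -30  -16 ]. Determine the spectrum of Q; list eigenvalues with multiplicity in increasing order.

Characteristic polynomial: p(r) = r^2 + 5r + 4 = (r + 1)(r + 4).
Roots (with multiplicity): -4, -1.

-4, -1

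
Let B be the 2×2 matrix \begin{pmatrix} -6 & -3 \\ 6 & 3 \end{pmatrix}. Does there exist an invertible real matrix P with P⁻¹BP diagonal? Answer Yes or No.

Yes

Characteristic polynomial: p(λ) = λ^2 + 3λ = λ(λ + 3).
All 2 eigenvalues are distinct, so B is diagonalizable.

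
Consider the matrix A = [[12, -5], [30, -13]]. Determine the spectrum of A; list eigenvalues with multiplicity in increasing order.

Characteristic polynomial: p(t) = t^2 + t - 6 = (t - 2)(t + 3).
Roots (with multiplicity): -3, 2.

-3, 2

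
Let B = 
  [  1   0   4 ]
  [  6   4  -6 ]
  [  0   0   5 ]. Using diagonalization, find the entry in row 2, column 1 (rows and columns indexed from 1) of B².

30

Characteristic polynomial: r^3 - 10r^2 + 29r - 20 = (r - 5)(r - 4)(r - 1), so the eigenvalues are 1, 4, 5.
r=1: eigenvector (1, -2, 0).
r=4: eigenvector (0, 1, 0).
r=5: eigenvector (1, 0, 1).
P = [[1, 0, 1], [-2, 1, 0], [0, 0, 1]], D = diag(1, 4, 5), P⁻¹ = [[1, 0, -1], [2, 1, -2], [0, 0, 1]].
B² = P·diag(1, 16, 25)·P⁻¹ = [[1, 0, 24], [30, 16, -30], [0, 0, 25]].
The requested entry is 30.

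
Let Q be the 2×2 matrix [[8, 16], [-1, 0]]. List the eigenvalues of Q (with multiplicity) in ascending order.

4, 4

Characteristic polynomial: p(μ) = μ^2 - 8μ + 16 = (μ - 4)^2.
Roots (with multiplicity): 4, 4.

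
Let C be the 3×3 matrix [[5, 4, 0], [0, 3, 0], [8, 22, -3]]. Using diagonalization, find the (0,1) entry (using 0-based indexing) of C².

Characteristic polynomial: λ^3 - 5λ^2 - 9λ + 45 = (λ - 5)(λ - 3)(λ + 3), so the eigenvalues are -3, 3, 5.
λ=-3: eigenvector (0, 0, 1).
λ=3: eigenvector (-2, 1, 1).
λ=5: eigenvector (1, 0, 1).
P = [[0, -2, 1], [0, 1, 0], [1, 1, 1]], D = diag(-3, 3, 5), P⁻¹ = [[-1, -3, 1], [0, 1, 0], [1, 2, 0]].
C² = P·diag(9, 9, 25)·P⁻¹ = [[25, 32, 0], [0, 9, 0], [16, 32, 9]].
The requested entry is 32.

32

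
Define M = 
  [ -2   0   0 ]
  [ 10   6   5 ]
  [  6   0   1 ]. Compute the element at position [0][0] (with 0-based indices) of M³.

-8

Characteristic polynomial: t^3 - 5t^2 - 8t + 12 = (t - 6)(t - 1)(t + 2), so the eigenvalues are -2, 1, 6.
t=-2: eigenvector (1, 0, -2).
t=1: eigenvector (0, -1, 1).
t=6: eigenvector (0, 1, 0).
P = [[1, 0, 0], [0, -1, 1], [-2, 1, 0]], D = diag(-2, 1, 6), P⁻¹ = [[1, 0, 0], [2, 0, 1], [2, 1, 1]].
M³ = P·diag(-8, 1, 216)·P⁻¹ = [[-8, 0, 0], [430, 216, 215], [18, 0, 1]].
The requested entry is -8.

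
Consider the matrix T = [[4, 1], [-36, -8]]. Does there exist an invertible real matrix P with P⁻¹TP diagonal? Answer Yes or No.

Characteristic polynomial: p(μ) = μ^2 + 4μ + 4 = (μ + 2)^2.
μ = -2 has algebraic multiplicity 2; rank(T + 2I) = 1, so geometric multiplicity = 1.
Geometric multiplicity < algebraic multiplicity, so T is not diagonalizable.

No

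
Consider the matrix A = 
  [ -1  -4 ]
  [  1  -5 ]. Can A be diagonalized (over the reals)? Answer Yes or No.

Characteristic polynomial: p(t) = t^2 + 6t + 9 = (t + 3)^2.
t = -3 has algebraic multiplicity 2; rank(A + 3I) = 1, so geometric multiplicity = 1.
Geometric multiplicity < algebraic multiplicity, so A is not diagonalizable.

No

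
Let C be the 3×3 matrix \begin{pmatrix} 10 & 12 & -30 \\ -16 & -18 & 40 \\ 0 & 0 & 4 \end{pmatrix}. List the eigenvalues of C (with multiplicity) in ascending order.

-6, -2, 4

Characteristic polynomial: p(t) = t^3 + 4t^2 - 20t - 48 = (t - 4)(t + 2)(t + 6).
Roots (with multiplicity): -6, -2, 4.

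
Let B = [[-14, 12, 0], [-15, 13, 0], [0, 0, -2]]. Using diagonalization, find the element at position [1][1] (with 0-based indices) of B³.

37

Characteristic polynomial: r^3 + 3r^2 - 4 = (r - 1)(r + 2)^2, so the eigenvalues are -2, -2, 1.
r=-2: eigenvector (1, 1, 0).
r=-2: eigenvector (-2, -2, 1).
r=1: eigenvector (4, 5, 0).
P = [[1, -2, 4], [1, -2, 5], [0, 1, 0]], D = diag(-2, -2, 1), P⁻¹ = [[5, -4, 2], [0, 0, 1], [-1, 1, 0]].
B³ = P·diag(-8, -8, 1)·P⁻¹ = [[-44, 36, 0], [-45, 37, 0], [0, 0, -8]].
The requested entry is 37.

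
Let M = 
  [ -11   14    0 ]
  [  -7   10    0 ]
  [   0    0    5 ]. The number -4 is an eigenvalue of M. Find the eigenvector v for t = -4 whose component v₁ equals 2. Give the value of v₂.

1

M + 4I = [[-7, 14, 0], [-7, 14, 0], [0, 0, 9]].
Solving (M + 4I)v = 0 gives the eigenspace spanned by (2, 1, 0).
With v₁ = 2, v = (2, 1, 0), so v₂ = 1.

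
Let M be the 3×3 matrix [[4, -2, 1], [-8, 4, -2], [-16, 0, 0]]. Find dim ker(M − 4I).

M − 4I = [[0, -2, 1], [-8, 0, -2], [-16, 0, -4]].
This matrix has rank 2, so its null space has dimension 3 − 2 = 1.

1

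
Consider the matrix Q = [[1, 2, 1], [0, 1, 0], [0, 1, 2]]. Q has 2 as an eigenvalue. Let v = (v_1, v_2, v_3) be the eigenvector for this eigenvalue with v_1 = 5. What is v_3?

5

Q − 2I = [[-1, 2, 1], [0, -1, 0], [0, 1, 0]].
Solving (Q − 2I)v = 0 gives the eigenspace spanned by (5, 0, 5).
With v_1 = 5, v = (5, 0, 5), so v_3 = 5.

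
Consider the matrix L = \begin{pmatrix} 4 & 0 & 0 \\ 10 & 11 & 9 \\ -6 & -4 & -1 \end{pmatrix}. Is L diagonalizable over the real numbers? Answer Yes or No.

No

Characteristic polynomial: p(μ) = μ^3 - 14μ^2 + 65μ - 100 = (μ - 5)^2(μ - 4).
μ = 5 has algebraic multiplicity 2; rank(L − 5I) = 2, so geometric multiplicity = 1.
Geometric multiplicity < algebraic multiplicity, so L is not diagonalizable.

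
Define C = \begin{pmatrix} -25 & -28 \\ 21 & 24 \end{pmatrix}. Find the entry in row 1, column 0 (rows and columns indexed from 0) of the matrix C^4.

-525

Characteristic polynomial: s^2 + s - 12 = (s - 3)(s + 4), so the eigenvalues are -4, 3.
s=-4: eigenvector (4, -3).
s=3: eigenvector (-1, 1).
P = [[4, -1], [-3, 1]], D = diag(-4, 3), P⁻¹ = [[1, 1], [3, 4]].
C⁴ = P·diag(256, 81)·P⁻¹ = [[781, 700], [-525, -444]].
The requested entry is -525.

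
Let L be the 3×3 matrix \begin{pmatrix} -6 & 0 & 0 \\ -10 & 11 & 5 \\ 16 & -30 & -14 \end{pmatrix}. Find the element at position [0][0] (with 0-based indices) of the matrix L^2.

36

Characteristic polynomial: μ^3 + 9μ^2 + 14μ - 24 = (μ - 1)(μ + 4)(μ + 6), so the eigenvalues are -6, -4, 1.
μ=-6: eigenvector (1, 0, 2).
μ=1: eigenvector (0, 1, -2).
μ=-4: eigenvector (0, -1, 3).
P = [[1, 0, 0], [0, 1, -1], [2, -2, 3]], D = diag(-6, 1, -4), P⁻¹ = [[1, 0, 0], [-2, 3, 1], [-2, 2, 1]].
L² = P·diag(36, 1, 16)·P⁻¹ = [[36, 0, 0], [30, -29, -15], [-20, 90, 46]].
The requested entry is 36.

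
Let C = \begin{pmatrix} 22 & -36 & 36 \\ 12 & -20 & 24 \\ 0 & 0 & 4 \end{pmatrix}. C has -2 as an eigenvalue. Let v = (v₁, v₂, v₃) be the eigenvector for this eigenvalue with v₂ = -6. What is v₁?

C + 2I = [[24, -36, 36], [12, -18, 24], [0, 0, 6]].
Solving (C + 2I)v = 0 gives the eigenspace spanned by (-9, -6, 0).
With v₂ = -6, v = (-9, -6, 0), so v₁ = -9.

-9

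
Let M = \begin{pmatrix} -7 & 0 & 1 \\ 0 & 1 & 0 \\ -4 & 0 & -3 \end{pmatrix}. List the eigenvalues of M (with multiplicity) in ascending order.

Characteristic polynomial: p(s) = s^3 + 9s^2 + 15s - 25 = (s - 1)(s + 5)^2.
Roots (with multiplicity): -5, -5, 1.

-5, -5, 1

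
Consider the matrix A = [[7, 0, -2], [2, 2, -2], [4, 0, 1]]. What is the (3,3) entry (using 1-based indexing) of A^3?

-71

Characteristic polynomial: λ^3 - 10λ^2 + 31λ - 30 = (λ - 5)(λ - 3)(λ - 2), so the eigenvalues are 2, 3, 5.
λ=3: eigenvector (-1, 2, -2).
λ=2: eigenvector (0, 1, 0).
λ=5: eigenvector (1, 0, 1).
P = [[-1, 0, 1], [2, 1, 0], [-2, 0, 1]], D = diag(3, 2, 5), P⁻¹ = [[1, 0, -1], [-2, 1, 2], [2, 0, -1]].
A³ = P·diag(27, 8, 125)·P⁻¹ = [[223, 0, -98], [38, 8, -38], [196, 0, -71]].
The requested entry is -71.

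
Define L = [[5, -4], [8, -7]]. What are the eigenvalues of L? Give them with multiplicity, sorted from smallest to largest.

-3, 1

Characteristic polynomial: p(r) = r^2 + 2r - 3 = (r - 1)(r + 3).
Roots (with multiplicity): -3, 1.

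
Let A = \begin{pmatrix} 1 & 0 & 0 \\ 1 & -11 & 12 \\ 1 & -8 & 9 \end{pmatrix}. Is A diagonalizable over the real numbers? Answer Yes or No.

No

Characteristic polynomial: p(μ) = μ^3 + μ^2 - 5μ + 3 = (μ - 1)^2(μ + 3).
μ = 1 has algebraic multiplicity 2; rank(A − 1I) = 2, so geometric multiplicity = 1.
Geometric multiplicity < algebraic multiplicity, so A is not diagonalizable.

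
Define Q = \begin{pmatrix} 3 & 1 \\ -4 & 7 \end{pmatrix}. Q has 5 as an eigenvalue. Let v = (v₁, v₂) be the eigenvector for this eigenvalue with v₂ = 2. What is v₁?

1

Q − 5I = [[-2, 1], [-4, 2]].
Solving (Q − 5I)v = 0 gives the eigenspace spanned by (1, 2).
With v₂ = 2, v = (1, 2), so v₁ = 1.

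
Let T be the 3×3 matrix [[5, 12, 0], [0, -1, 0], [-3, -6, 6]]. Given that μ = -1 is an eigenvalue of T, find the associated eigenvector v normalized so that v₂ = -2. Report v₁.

T + 1I = [[6, 12, 0], [0, 0, 0], [-3, -6, 7]].
Solving (T + 1I)v = 0 gives the eigenspace spanned by (4, -2, 0).
With v₂ = -2, v = (4, -2, 0), so v₁ = 4.

4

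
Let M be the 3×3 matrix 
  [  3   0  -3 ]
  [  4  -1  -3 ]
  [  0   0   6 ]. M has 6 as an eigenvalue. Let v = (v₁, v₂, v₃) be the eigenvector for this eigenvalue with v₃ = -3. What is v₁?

3

M − 6I = [[-3, 0, -3], [4, -7, -3], [0, 0, 0]].
Solving (M − 6I)v = 0 gives the eigenspace spanned by (3, 3, -3).
With v₃ = -3, v = (3, 3, -3), so v₁ = 3.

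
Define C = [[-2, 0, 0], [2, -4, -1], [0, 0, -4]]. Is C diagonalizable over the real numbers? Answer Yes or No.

Characteristic polynomial: p(μ) = μ^3 + 10μ^2 + 32μ + 32 = (μ + 2)(μ + 4)^2.
μ = -4 has algebraic multiplicity 2; rank(C + 4I) = 2, so geometric multiplicity = 1.
Geometric multiplicity < algebraic multiplicity, so C is not diagonalizable.

No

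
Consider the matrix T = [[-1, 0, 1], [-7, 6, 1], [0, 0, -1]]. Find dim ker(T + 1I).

T + 1I = [[0, 0, 1], [-7, 7, 1], [0, 0, 0]].
This matrix has rank 2, so its null space has dimension 3 − 2 = 1.

1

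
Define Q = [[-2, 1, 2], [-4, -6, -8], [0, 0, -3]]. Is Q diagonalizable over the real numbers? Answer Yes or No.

Characteristic polynomial: p(λ) = λ^3 + 11λ^2 + 40λ + 48 = (λ + 3)(λ + 4)^2.
λ = -4 has algebraic multiplicity 2; rank(Q + 4I) = 2, so geometric multiplicity = 1.
Geometric multiplicity < algebraic multiplicity, so Q is not diagonalizable.

No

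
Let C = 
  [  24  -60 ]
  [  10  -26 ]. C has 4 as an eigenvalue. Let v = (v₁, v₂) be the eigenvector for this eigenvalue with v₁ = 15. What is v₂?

5

C − 4I = [[20, -60], [10, -30]].
Solving (C − 4I)v = 0 gives the eigenspace spanned by (15, 5).
With v₁ = 15, v = (15, 5), so v₂ = 5.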